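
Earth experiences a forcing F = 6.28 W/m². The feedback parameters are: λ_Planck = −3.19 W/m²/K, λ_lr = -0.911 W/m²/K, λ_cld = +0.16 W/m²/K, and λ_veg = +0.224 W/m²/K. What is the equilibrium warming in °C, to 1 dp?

Net feedback parameter λ = (−3.19) + (-0.911) + (+0.16) + (+0.224) = -3.717 W/m²/K.
ΔT = −F/λ = −6.28/(-3.717) = 1.7 °C.

1.7 °C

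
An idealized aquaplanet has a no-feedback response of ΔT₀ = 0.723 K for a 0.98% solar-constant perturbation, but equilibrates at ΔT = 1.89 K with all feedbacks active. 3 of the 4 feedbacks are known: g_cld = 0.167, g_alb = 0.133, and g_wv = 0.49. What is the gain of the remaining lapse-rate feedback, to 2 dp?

Amplification A = ΔT/ΔT₀ = 1.89/0.723 = 2.614.
Total gain g = 1 − 1/A = 1 − 1/2.614 = 0.6174.
Known gains sum to 0.167 + 0.133 + 0.49 = 0.79.
g_lr = 0.6174 − 0.79 = -0.17.

-0.17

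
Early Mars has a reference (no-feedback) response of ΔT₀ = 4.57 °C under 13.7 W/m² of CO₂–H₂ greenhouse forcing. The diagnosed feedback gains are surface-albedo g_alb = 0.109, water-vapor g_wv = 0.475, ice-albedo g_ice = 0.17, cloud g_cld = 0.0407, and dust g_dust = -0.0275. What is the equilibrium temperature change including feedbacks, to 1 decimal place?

Total gain g = 0.109 + 0.475 + 0.17 + 0.0407 − 0.0275 = 0.7672.
Amplification A = 1/(1 − 0.7672) = 4.296.
ΔT = 4.57 × 4.296 = 19.6 °C.

19.6 °C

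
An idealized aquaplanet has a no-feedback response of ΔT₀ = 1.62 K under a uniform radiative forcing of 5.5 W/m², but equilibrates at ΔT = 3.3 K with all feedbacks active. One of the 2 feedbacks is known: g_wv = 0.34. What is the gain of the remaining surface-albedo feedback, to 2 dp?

0.17

Amplification A = ΔT/ΔT₀ = 3.3/1.62 = 2.037.
Total gain g = 1 − 1/A = 1 − 1/2.037 = 0.5091.
The known gain is 0.34.
g_alb = 0.5091 − 0.34 = 0.17.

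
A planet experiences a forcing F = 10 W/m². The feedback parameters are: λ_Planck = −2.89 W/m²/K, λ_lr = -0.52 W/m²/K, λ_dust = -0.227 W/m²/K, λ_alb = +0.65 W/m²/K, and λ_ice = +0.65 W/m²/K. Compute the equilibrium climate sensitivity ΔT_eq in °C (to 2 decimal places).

4.28 °C

Net feedback parameter λ = (−2.89) + (-0.52) + (-0.227) + (+0.65) + (+0.65) = -2.337 W/m²/K.
ΔT = −F/λ = −10/(-2.337) = 4.28 °C.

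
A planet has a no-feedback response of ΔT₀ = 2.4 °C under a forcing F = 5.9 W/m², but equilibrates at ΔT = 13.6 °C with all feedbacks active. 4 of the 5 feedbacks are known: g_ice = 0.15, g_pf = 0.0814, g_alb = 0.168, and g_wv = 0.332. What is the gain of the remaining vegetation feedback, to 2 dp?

Amplification A = ΔT/ΔT₀ = 13.6/2.4 = 5.667.
Total gain g = 1 − 1/A = 1 − 1/5.667 = 0.8235.
Known gains sum to 0.15 + 0.0814 + 0.168 + 0.332 = 0.7314.
g_veg = 0.8235 − 0.7314 = 0.09.

0.09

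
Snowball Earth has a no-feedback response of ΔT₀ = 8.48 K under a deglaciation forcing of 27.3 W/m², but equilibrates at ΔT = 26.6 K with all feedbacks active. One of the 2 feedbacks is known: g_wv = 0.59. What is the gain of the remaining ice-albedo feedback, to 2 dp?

Amplification A = ΔT/ΔT₀ = 26.6/8.48 = 3.137.
Total gain g = 1 − 1/A = 1 − 1/3.137 = 0.6812.
The known gain is 0.59.
g_ice = 0.6812 − 0.59 = 0.09.

0.09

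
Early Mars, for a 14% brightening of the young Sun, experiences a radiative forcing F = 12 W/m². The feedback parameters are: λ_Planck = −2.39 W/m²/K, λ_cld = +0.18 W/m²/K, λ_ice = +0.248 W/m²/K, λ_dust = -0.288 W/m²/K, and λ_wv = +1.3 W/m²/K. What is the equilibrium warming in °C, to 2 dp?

Net feedback parameter λ = (−2.39) + (+0.18) + (+0.248) + (-0.288) + (+1.3) = -0.95 W/m²/K.
ΔT = −F/λ = −12/(-0.95) = 12.63 °C.

12.63 °C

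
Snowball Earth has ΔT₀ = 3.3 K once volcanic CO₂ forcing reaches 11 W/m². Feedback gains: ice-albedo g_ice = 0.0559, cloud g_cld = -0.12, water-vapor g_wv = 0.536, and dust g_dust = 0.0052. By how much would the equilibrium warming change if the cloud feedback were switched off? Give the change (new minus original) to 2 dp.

Original: g = 0.4771, ΔT = 3.3/(1−0.4771) = 6.3110 K.
Without cloud: g' = 0.5971, ΔT' = 3.3/(1−0.5971) = 8.1906 K.
Change = 8.1906 − 6.3110 = 1.88 K.

1.88 K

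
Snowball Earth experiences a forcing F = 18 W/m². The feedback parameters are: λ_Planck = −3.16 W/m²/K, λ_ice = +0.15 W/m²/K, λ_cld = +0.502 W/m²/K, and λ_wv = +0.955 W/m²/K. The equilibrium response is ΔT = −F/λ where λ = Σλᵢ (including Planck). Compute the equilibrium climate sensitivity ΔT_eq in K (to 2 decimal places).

11.59 K

Net feedback parameter λ = (−3.16) + (+0.15) + (+0.502) + (+0.955) = -1.553 W/m²/K.
ΔT = −F/λ = −18/(-1.553) = 11.59 K.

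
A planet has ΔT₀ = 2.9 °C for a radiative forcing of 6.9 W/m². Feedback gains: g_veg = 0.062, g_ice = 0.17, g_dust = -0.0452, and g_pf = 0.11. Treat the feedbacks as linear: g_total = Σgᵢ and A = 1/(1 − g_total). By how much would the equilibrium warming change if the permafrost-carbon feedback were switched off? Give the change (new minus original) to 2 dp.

Original: g = 0.2968, ΔT = 2.9/(1−0.2968) = 4.1240 °C.
Without permafrost-carbon: g' = 0.1868, ΔT' = 2.9/(1−0.1868) = 3.5662 °C.
Change = 3.5662 − 4.1240 = -0.56 °C.

-0.56 °C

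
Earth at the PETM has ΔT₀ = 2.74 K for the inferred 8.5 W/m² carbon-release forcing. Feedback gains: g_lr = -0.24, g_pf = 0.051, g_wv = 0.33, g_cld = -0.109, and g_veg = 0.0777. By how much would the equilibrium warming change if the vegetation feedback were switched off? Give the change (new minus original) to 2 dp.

-0.25 K

Original: g = 0.1097, ΔT = 2.74/(1−0.1097) = 3.0776 K.
Without vegetation: g' = 0.032, ΔT' = 2.74/(1−0.032) = 2.8306 K.
Change = 2.8306 − 3.0776 = -0.25 K.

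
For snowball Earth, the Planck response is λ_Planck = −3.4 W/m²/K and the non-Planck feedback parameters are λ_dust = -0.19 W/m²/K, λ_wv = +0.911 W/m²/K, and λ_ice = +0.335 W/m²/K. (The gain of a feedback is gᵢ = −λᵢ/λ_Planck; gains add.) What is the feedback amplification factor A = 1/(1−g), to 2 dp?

Convert to gains: g_dust = -0.19/3.4 = -0.05588; g_wv = 0.911/3.4 = 0.2679; g_ice = 0.335/3.4 = 0.09853.
Total gain g = 0.31055.
A = 1/(1 − 0.31055) = 1.45.

1.45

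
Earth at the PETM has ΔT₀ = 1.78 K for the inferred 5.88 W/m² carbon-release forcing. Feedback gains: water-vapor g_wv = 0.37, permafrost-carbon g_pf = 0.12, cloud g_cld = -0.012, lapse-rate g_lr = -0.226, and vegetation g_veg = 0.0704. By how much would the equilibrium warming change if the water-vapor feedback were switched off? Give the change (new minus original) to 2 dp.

Original: g = 0.3224, ΔT = 1.78/(1−0.3224) = 2.6269 K.
Without water-vapor: g' = -0.0476, ΔT' = 1.78/(1+0.0476) = 1.6991 K.
Change = 1.6991 − 2.6269 = -0.93 K.

-0.93 K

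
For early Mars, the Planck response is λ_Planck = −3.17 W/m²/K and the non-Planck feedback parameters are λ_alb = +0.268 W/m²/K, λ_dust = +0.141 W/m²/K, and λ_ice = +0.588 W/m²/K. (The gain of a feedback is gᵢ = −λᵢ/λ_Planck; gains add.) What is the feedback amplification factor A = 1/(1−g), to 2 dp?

Convert to gains: g_alb = 0.268/3.17 = 0.08454; g_dust = 0.141/3.17 = 0.04448; g_ice = 0.588/3.17 = 0.1855.
Total gain g = 0.31452.
A = 1/(1 − 0.31452) = 1.46.

1.46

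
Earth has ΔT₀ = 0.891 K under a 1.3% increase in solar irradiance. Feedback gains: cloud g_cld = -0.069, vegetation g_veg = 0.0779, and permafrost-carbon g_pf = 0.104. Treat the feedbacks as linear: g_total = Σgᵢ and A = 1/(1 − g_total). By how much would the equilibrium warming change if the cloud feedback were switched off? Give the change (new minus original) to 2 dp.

Original: g = 0.1129, ΔT = 0.891/(1−0.1129) = 1.0044 K.
Without cloud: g' = 0.1819, ΔT' = 0.891/(1−0.1819) = 1.0891 K.
Change = 1.0891 − 1.0044 = 0.08 K.

0.08 K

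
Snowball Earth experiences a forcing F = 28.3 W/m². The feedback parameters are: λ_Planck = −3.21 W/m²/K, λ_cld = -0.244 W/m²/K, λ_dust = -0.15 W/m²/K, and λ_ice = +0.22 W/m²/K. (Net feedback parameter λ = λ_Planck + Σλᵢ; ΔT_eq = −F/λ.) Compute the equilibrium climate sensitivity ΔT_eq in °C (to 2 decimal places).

8.36 °C

Net feedback parameter λ = (−3.21) + (-0.244) + (-0.15) + (+0.22) = -3.384 W/m²/K.
ΔT = −F/λ = −28.3/(-3.384) = 8.36 °C.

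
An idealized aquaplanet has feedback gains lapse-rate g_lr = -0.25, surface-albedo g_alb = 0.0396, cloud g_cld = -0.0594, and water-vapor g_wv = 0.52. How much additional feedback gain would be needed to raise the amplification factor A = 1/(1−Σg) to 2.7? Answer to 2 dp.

Current total gain = 0.2502.
Target gain for A = 2.7: g* = 1 − 1/2.7 = 0.6296.
Additional gain needed = 0.6296 − 0.2502 = 0.38.

0.38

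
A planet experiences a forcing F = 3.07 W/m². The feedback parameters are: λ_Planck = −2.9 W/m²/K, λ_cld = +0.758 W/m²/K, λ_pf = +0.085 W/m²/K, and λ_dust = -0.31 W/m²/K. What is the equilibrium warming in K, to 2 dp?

1.30 K

Net feedback parameter λ = (−2.9) + (+0.758) + (+0.085) + (-0.31) = -2.367 W/m²/K.
ΔT = −F/λ = −3.07/(-2.367) = 1.30 K.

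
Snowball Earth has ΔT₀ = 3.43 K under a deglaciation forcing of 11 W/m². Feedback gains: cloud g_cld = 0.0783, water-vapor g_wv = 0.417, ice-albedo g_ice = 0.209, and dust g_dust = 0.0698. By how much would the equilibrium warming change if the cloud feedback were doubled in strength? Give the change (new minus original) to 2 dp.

Original: g = 0.7741, ΔT = 3.43/(1−0.7741) = 15.1837 K.
With doubled cloud: g' = 0.8524, ΔT' = 3.43/(1−0.8524) = 23.2385 K.
Change = 23.2385 − 15.1837 = 8.05 K.

8.05 K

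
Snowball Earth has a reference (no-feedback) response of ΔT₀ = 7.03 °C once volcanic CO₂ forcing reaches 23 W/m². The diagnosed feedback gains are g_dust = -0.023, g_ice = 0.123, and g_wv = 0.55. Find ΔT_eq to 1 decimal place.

Total gain g = -0.023 + 0.123 + 0.55 = 0.65.
Amplification A = 1/(1 − 0.65) = 2.857.
ΔT = 7.03 × 2.857 = 20.1 °C.

20.1 °C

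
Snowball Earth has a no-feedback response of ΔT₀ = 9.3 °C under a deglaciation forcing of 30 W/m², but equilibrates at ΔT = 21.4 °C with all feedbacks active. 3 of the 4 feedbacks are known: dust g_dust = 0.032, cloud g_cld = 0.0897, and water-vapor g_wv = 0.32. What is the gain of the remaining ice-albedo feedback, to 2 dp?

Amplification A = ΔT/ΔT₀ = 21.4/9.3 = 2.301.
Total gain g = 1 − 1/A = 1 − 1/2.301 = 0.5654.
Known gains sum to 0.032 + 0.0897 + 0.32 = 0.4417.
g_ice = 0.5654 − 0.4417 = 0.12.

0.12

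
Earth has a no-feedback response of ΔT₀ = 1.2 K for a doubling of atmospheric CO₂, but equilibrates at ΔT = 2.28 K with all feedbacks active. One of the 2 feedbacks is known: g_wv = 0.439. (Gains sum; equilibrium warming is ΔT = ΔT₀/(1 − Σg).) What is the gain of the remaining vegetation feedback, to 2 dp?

0.03

Amplification A = ΔT/ΔT₀ = 2.28/1.2 = 1.9.
Total gain g = 1 − 1/A = 1 − 1/1.9 = 0.4737.
The known gain is 0.439.
g_veg = 0.4737 − 0.439 = 0.03.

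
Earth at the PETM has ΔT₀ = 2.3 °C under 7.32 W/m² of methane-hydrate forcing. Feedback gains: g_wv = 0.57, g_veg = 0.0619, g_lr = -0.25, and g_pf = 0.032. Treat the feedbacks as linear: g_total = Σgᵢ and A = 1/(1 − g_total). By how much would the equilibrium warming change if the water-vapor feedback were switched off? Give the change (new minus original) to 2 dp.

Original: g = 0.4139, ΔT = 2.3/(1−0.4139) = 3.9242 °C.
Without water-vapor: g' = -0.1561, ΔT' = 2.3/(1+0.1561) = 1.9894 °C.
Change = 1.9894 − 3.9242 = -1.93 °C.

-1.93 °C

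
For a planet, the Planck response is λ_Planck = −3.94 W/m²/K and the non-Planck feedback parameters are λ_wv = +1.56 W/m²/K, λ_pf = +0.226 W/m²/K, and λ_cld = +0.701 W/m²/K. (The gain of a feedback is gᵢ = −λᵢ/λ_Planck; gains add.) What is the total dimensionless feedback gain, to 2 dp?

0.63

Convert to gains: g_wv = 1.56/3.94 = 0.3959; g_pf = 0.226/3.94 = 0.05736; g_cld = 0.701/3.94 = 0.1779.
Total gain g = 0.63116.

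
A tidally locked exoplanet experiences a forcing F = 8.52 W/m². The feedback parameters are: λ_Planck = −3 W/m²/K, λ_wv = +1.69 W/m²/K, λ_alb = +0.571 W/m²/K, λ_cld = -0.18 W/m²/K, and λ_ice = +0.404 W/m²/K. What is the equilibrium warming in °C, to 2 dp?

16.54 °C

Net feedback parameter λ = (−3) + (+1.69) + (+0.571) + (-0.18) + (+0.404) = -0.515 W/m²/K.
ΔT = −F/λ = −8.52/(-0.515) = 16.54 °C.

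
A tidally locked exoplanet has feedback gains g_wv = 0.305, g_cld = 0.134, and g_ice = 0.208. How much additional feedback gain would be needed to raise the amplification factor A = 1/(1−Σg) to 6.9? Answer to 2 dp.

Current total gain = 0.647.
Target gain for A = 6.9: g* = 1 − 1/6.9 = 0.8551.
Additional gain needed = 0.8551 − 0.647 = 0.21.

0.21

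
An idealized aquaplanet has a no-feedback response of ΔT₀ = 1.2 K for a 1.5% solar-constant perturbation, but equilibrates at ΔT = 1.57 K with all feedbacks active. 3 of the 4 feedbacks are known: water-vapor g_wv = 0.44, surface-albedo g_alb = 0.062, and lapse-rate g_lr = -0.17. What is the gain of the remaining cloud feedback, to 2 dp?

Amplification A = ΔT/ΔT₀ = 1.57/1.2 = 1.308.
Total gain g = 1 − 1/A = 1 − 1/1.308 = 0.2355.
Known gains sum to 0.44 + 0.062 − 0.17 = 0.332.
g_cld = 0.2355 − 0.332 = -0.10.

-0.10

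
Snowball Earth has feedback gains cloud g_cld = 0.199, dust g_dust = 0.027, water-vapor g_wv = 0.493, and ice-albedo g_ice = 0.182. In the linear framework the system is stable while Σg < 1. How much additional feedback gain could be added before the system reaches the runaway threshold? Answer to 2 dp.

0.10

Current total gain = 0.199 + 0.027 + 0.493 + 0.182 = 0.901.
Margin to runaway = 1 − 0.901 = 0.10.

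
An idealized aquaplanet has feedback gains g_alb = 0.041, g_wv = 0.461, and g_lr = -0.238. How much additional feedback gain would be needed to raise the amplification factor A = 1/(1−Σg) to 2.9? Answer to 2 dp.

Current total gain = 0.264.
Target gain for A = 2.9: g* = 1 − 1/2.9 = 0.6552.
Additional gain needed = 0.6552 − 0.264 = 0.39.

0.39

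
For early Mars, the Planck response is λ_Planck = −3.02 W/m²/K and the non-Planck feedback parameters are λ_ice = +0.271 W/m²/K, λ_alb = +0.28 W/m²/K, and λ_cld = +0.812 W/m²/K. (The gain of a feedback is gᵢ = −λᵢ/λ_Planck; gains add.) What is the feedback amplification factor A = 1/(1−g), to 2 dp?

1.82

Convert to gains: g_ice = 0.271/3.02 = 0.08974; g_alb = 0.28/3.02 = 0.09272; g_cld = 0.812/3.02 = 0.2689.
Total gain g = 0.45136.
A = 1/(1 − 0.45136) = 1.82.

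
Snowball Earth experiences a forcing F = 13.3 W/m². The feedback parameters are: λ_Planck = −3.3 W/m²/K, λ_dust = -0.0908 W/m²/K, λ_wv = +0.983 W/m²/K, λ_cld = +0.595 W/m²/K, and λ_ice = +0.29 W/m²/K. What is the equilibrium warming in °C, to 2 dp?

8.73 °C

Net feedback parameter λ = (−3.3) + (-0.0908) + (+0.983) + (+0.595) + (+0.29) = -1.5228 W/m²/K.
ΔT = −F/λ = −13.3/(-1.5228) = 8.73 °C.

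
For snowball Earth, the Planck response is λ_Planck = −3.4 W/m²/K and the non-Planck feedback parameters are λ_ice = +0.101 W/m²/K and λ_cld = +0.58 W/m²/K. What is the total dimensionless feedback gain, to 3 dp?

Convert to gains: g_ice = 0.101/3.4 = 0.02971; g_cld = 0.58/3.4 = 0.1706.
Total gain g = 0.20031.

0.200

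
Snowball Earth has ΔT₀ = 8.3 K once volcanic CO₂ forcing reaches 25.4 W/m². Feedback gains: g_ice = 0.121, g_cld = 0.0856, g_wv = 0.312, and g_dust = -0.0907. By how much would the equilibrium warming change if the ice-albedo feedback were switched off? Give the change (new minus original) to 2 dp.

-2.53 K

Original: g = 0.4279, ΔT = 8.3/(1−0.4279) = 14.5080 K.
Without ice-albedo: g' = 0.3069, ΔT' = 8.3/(1−0.3069) = 11.9752 K.
Change = 11.9752 − 14.5080 = -2.53 K.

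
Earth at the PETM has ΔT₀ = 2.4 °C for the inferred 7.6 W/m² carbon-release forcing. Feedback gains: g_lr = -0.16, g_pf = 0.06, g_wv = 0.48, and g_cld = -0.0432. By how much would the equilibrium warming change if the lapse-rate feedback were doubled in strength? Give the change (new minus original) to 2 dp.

-0.70 °C

Original: g = 0.3368, ΔT = 2.4/(1−0.3368) = 3.6188 °C.
With doubled lapse-rate: g' = 0.1768, ΔT' = 2.4/(1−0.1768) = 2.9155 °C.
Change = 2.9155 − 3.6188 = -0.70 °C.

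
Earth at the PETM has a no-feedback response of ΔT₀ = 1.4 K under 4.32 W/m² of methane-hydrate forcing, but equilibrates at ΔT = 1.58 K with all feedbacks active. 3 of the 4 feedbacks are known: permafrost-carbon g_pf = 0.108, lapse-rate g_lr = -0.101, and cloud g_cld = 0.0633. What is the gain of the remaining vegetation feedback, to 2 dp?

0.04

Amplification A = ΔT/ΔT₀ = 1.58/1.4 = 1.129.
Total gain g = 1 − 1/A = 1 − 1/1.129 = 0.1143.
Known gains sum to 0.108 − 0.101 + 0.0633 = 0.0703.
g_veg = 0.1143 − 0.0703 = 0.04.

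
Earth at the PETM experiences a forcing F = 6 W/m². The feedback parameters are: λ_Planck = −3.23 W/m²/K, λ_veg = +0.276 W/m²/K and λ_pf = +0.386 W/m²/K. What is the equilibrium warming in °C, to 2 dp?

2.34 °C

Net feedback parameter λ = (−3.23) + (+0.276) + (+0.386) = -2.568 W/m²/K.
ΔT = −F/λ = −6/(-2.568) = 2.34 °C.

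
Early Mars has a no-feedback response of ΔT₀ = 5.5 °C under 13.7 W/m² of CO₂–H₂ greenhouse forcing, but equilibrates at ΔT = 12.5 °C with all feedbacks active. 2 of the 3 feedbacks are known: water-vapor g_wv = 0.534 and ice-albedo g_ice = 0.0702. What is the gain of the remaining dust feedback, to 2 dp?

-0.04

Amplification A = ΔT/ΔT₀ = 12.5/5.5 = 2.273.
Total gain g = 1 − 1/A = 1 − 1/2.273 = 0.5601.
Known gains sum to 0.534 + 0.0702 = 0.6042.
g_dust = 0.5601 − 0.6042 = -0.04.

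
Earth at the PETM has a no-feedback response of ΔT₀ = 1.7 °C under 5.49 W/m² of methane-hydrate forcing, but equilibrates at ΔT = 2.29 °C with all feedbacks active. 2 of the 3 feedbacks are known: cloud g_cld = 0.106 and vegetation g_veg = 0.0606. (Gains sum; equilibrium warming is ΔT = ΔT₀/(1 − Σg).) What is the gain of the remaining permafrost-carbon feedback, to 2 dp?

0.09

Amplification A = ΔT/ΔT₀ = 2.29/1.7 = 1.347.
Total gain g = 1 − 1/A = 1 − 1/1.347 = 0.2576.
Known gains sum to 0.106 + 0.0606 = 0.1666.
g_pf = 0.2576 − 0.1666 = 0.09.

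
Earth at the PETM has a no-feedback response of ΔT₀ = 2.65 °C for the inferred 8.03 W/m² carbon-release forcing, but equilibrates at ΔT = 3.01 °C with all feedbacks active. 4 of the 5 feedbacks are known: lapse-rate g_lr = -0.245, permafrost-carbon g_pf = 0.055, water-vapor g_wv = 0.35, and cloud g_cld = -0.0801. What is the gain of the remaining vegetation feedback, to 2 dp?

0.04

Amplification A = ΔT/ΔT₀ = 3.01/2.65 = 1.136.
Total gain g = 1 − 1/A = 1 − 1/1.136 = 0.1197.
Known gains sum to -0.245 + 0.055 + 0.35 − 0.0801 = 0.0799.
g_veg = 0.1197 − 0.0799 = 0.04.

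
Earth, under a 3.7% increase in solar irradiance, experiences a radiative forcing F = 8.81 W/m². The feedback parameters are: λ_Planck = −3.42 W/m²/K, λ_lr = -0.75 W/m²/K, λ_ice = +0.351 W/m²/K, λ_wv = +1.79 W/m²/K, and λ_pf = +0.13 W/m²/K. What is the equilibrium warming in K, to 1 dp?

4.6 K

Net feedback parameter λ = (−3.42) + (-0.75) + (+0.351) + (+1.79) + (+0.13) = -1.899 W/m²/K.
ΔT = −F/λ = −8.81/(-1.899) = 4.6 K.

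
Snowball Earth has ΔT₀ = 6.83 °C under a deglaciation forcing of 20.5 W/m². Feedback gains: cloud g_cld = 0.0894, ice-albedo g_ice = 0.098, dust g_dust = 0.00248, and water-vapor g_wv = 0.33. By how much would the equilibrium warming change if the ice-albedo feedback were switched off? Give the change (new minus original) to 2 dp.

-2.41 °C

Original: g = 0.51988, ΔT = 6.83/(1−0.51988) = 14.2256 °C.
Without ice-albedo: g' = 0.42188, ΔT' = 6.83/(1−0.42188) = 11.8142 °C.
Change = 11.8142 − 14.2256 = -2.41 °C.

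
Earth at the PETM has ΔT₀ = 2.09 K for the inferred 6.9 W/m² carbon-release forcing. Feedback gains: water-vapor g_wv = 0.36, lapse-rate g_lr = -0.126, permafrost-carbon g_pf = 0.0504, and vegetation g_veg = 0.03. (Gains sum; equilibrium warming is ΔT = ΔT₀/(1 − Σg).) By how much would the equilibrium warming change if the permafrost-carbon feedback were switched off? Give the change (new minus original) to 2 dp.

Original: g = 0.3144, ΔT = 2.09/(1−0.3144) = 3.0484 K.
Without permafrost-carbon: g' = 0.264, ΔT' = 2.09/(1−0.264) = 2.8397 K.
Change = 2.8397 − 3.0484 = -0.21 K.

-0.21 K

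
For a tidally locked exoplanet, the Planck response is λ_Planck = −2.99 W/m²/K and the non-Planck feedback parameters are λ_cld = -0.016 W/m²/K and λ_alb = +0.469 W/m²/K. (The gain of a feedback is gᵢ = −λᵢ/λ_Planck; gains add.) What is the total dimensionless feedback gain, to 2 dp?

Convert to gains: g_cld = -0.016/2.99 = -0.005351; g_alb = 0.469/2.99 = 0.1569.
Total gain g = 0.151549.

0.15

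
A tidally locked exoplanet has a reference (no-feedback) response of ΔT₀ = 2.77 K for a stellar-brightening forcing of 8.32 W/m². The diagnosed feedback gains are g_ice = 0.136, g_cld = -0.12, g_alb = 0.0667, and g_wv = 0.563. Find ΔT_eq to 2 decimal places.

Total gain g = 0.136 − 0.12 + 0.0667 + 0.563 = 0.6457.
Amplification A = 1/(1 − 0.6457) = 2.822.
ΔT = 2.77 × 2.822 = 7.82 K.

7.82 K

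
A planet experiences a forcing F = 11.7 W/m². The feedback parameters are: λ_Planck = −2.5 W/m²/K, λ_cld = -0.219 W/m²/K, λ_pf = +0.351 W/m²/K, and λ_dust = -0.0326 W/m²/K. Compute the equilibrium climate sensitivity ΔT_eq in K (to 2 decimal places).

Net feedback parameter λ = (−2.5) + (-0.219) + (+0.351) + (-0.0326) = -2.4006 W/m²/K.
ΔT = −F/λ = −11.7/(-2.4006) = 4.87 K.

4.87 K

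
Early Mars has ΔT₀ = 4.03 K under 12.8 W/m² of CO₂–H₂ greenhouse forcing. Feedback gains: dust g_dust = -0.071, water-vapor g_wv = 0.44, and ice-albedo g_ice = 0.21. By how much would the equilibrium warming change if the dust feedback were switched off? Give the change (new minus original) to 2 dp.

1.94 K

Original: g = 0.579, ΔT = 4.03/(1−0.579) = 9.5724 K.
Without dust: g' = 0.65, ΔT' = 4.03/(1−0.65) = 11.5143 K.
Change = 11.5143 − 9.5724 = 1.94 K.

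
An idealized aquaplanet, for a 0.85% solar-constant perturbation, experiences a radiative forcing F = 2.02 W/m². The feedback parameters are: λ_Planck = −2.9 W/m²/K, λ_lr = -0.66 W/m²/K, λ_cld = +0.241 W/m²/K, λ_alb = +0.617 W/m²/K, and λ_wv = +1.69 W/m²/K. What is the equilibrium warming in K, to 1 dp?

Net feedback parameter λ = (−2.9) + (-0.66) + (+0.241) + (+0.617) + (+1.69) = -1.012 W/m²/K.
ΔT = −F/λ = −2.02/(-1.012) = 2.0 K.

2.0 K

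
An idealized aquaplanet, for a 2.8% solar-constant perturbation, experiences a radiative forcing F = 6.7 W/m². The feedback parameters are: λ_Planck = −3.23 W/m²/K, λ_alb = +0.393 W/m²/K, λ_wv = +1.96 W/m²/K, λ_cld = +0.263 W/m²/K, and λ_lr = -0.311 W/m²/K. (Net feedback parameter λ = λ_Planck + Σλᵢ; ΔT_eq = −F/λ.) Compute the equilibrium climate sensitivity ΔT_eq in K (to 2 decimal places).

7.24 K

Net feedback parameter λ = (−3.23) + (+0.393) + (+1.96) + (+0.263) + (-0.311) = -0.925 W/m²/K.
ΔT = −F/λ = −6.7/(-0.925) = 7.24 K.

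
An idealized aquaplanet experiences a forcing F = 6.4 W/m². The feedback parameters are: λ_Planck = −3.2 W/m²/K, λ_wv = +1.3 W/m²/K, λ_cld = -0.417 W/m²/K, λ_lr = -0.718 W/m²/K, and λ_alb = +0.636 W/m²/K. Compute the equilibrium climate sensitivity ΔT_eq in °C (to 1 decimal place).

Net feedback parameter λ = (−3.2) + (+1.3) + (-0.417) + (-0.718) + (+0.636) = -2.399 W/m²/K.
ΔT = −F/λ = −6.4/(-2.399) = 2.7 °C.

2.7 °C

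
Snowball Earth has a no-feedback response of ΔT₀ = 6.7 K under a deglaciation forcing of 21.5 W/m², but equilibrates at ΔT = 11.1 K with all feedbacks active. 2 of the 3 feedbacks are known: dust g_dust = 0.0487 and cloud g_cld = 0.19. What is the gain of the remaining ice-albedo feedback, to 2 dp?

0.16

Amplification A = ΔT/ΔT₀ = 11.1/6.7 = 1.657.
Total gain g = 1 − 1/A = 1 − 1/1.657 = 0.3965.
Known gains sum to 0.0487 + 0.19 = 0.2387.
g_ice = 0.3965 − 0.2387 = 0.16.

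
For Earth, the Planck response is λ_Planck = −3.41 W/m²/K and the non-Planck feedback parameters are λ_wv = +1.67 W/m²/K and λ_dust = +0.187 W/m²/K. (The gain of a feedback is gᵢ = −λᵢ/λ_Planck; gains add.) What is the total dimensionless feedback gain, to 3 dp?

Convert to gains: g_wv = 1.67/3.41 = 0.4897; g_dust = 0.187/3.41 = 0.05484.
Total gain g = 0.54454.

0.545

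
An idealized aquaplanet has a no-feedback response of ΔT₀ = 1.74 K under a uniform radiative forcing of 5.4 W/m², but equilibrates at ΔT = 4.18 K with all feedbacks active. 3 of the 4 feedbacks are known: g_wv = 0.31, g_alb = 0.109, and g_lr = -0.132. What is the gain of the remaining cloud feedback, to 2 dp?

Amplification A = ΔT/ΔT₀ = 4.18/1.74 = 2.402.
Total gain g = 1 − 1/A = 1 − 1/2.402 = 0.5837.
Known gains sum to 0.31 + 0.109 − 0.132 = 0.287.
g_cld = 0.5837 − 0.287 = 0.30.

0.30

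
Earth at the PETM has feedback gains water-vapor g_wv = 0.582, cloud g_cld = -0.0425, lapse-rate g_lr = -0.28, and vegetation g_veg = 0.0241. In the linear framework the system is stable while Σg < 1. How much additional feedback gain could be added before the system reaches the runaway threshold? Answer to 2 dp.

0.72

Current total gain = 0.582 − 0.0425 − 0.28 + 0.0241 = 0.2836.
Margin to runaway = 1 − 0.2836 = 0.72.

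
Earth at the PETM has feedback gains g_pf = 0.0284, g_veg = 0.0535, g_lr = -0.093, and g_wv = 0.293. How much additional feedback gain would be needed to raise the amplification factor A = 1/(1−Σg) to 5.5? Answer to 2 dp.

Current total gain = 0.2819.
Target gain for A = 5.5: g* = 1 − 1/5.5 = 0.8182.
Additional gain needed = 0.8182 − 0.2819 = 0.54.

0.54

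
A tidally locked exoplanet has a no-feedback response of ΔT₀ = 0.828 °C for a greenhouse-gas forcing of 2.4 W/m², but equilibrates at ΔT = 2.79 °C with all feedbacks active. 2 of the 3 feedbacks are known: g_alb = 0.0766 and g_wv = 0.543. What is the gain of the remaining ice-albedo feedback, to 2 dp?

0.08

Amplification A = ΔT/ΔT₀ = 2.79/0.828 = 3.37.
Total gain g = 1 − 1/A = 1 − 1/3.37 = 0.7033.
Known gains sum to 0.0766 + 0.543 = 0.6196.
g_ice = 0.7033 − 0.6196 = 0.08.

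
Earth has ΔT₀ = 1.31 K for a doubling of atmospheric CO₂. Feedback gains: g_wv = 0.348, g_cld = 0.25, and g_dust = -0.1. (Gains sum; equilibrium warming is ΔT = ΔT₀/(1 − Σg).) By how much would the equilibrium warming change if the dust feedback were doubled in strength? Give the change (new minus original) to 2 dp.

Original: g = 0.498, ΔT = 1.31/(1−0.498) = 2.6096 K.
With doubled dust: g' = 0.398, ΔT' = 1.31/(1−0.398) = 2.1761 K.
Change = 2.1761 − 2.6096 = -0.43 K.

-0.43 K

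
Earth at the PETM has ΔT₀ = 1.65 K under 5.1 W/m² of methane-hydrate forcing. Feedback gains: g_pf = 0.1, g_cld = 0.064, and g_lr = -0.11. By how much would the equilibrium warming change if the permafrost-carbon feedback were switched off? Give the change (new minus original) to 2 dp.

Original: g = 0.054, ΔT = 1.65/(1−0.054) = 1.7442 K.
Without permafrost-carbon: g' = -0.046, ΔT' = 1.65/(1+0.046) = 1.5774 K.
Change = 1.5774 − 1.7442 = -0.17 K.

-0.17 K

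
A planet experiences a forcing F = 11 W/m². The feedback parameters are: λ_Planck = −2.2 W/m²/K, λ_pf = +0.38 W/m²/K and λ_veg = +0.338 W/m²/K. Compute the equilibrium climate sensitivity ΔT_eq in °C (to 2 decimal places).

Net feedback parameter λ = (−2.2) + (+0.38) + (+0.338) = -1.482 W/m²/K.
ΔT = −F/λ = −11/(-1.482) = 7.42 °C.

7.42 °C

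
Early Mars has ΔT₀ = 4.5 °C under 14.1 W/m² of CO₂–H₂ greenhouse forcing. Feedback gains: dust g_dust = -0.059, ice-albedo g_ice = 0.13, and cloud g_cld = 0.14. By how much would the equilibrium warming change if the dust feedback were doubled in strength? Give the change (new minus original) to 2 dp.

Original: g = 0.211, ΔT = 4.5/(1−0.211) = 5.7034 °C.
With doubled dust: g' = 0.152, ΔT' = 4.5/(1−0.152) = 5.3066 °C.
Change = 5.3066 − 5.7034 = -0.40 °C.

-0.40 °C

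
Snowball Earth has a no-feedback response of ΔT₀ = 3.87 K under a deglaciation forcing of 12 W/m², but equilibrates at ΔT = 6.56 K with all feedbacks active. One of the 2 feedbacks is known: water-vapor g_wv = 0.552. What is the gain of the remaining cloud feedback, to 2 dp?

Amplification A = ΔT/ΔT₀ = 6.56/3.87 = 1.695.
Total gain g = 1 − 1/A = 1 − 1/1.695 = 0.41.
The known gain is 0.552.
g_cld = 0.41 − 0.552 = -0.14.

-0.14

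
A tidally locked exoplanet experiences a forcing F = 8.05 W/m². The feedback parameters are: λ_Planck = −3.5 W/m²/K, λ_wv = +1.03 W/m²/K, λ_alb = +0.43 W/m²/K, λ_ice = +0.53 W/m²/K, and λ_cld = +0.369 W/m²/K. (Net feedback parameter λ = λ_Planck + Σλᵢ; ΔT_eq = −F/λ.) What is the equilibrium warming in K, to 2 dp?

7.06 K

Net feedback parameter λ = (−3.5) + (+1.03) + (+0.43) + (+0.53) + (+0.369) = -1.141 W/m²/K.
ΔT = −F/λ = −8.05/(-1.141) = 7.06 K.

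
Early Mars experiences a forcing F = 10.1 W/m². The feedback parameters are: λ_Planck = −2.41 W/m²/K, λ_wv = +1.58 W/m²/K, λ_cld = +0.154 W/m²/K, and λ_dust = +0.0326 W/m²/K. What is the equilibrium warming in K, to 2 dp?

15.70 K

Net feedback parameter λ = (−2.41) + (+1.58) + (+0.154) + (+0.0326) = -0.6434 W/m²/K.
ΔT = −F/λ = −10.1/(-0.6434) = 15.70 K.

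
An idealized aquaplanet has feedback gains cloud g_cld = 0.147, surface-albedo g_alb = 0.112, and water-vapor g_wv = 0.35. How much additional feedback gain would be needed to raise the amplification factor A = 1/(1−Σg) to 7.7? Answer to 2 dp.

Current total gain = 0.609.
Target gain for A = 7.7: g* = 1 − 1/7.7 = 0.8701.
Additional gain needed = 0.8701 − 0.609 = 0.26.

0.26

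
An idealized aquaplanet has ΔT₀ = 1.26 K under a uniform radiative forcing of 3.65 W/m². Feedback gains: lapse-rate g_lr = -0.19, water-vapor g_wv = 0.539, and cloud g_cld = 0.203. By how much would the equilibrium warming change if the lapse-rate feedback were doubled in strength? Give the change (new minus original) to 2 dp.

Original: g = 0.552, ΔT = 1.26/(1−0.552) = 2.8125 K.
With doubled lapse-rate: g' = 0.362, ΔT' = 1.26/(1−0.362) = 1.9749 K.
Change = 1.9749 − 2.8125 = -0.84 K.

-0.84 K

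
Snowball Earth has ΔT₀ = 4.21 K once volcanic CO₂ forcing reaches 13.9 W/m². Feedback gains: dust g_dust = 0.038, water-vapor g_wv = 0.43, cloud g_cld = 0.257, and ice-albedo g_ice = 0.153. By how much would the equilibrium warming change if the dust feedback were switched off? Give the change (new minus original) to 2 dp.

Original: g = 0.878, ΔT = 4.21/(1−0.878) = 34.5082 K.
Without dust: g' = 0.84, ΔT' = 4.21/(1−0.84) = 26.3125 K.
Change = 26.3125 − 34.5082 = -8.20 K.

-8.20 K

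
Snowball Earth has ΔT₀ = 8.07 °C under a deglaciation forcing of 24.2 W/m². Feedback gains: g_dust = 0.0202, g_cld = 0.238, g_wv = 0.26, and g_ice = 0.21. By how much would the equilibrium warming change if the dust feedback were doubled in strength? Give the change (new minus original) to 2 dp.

Original: g = 0.7282, ΔT = 8.07/(1−0.7282) = 29.6909 °C.
With doubled dust: g' = 0.7484, ΔT' = 8.07/(1−0.7484) = 32.0747 °C.
Change = 32.0747 − 29.6909 = 2.38 °C.

2.38 °C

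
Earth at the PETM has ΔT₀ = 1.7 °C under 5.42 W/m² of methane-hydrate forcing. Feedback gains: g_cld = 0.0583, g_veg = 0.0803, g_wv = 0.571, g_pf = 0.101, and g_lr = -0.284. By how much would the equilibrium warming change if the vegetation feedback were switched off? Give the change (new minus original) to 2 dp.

Original: g = 0.5266, ΔT = 1.7/(1−0.5266) = 3.5910 °C.
Without vegetation: g' = 0.4463, ΔT' = 1.7/(1−0.4463) = 3.0703 °C.
Change = 3.0703 − 3.5910 = -0.52 °C.

-0.52 °C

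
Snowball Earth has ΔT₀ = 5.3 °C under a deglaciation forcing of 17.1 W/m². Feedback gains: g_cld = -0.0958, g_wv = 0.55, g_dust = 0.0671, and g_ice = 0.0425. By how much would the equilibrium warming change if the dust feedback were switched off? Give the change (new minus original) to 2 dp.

-1.62 °C

Original: g = 0.5638, ΔT = 5.3/(1−0.5638) = 12.1504 °C.
Without dust: g' = 0.4967, ΔT' = 5.3/(1−0.4967) = 10.5305 °C.
Change = 10.5305 − 12.1504 = -1.62 °C.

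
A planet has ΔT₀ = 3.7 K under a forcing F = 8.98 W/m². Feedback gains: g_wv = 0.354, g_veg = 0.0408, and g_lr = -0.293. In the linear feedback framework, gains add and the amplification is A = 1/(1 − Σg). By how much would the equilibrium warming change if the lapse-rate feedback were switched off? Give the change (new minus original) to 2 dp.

1.99 K

Original: g = 0.1018, ΔT = 3.7/(1−0.1018) = 4.1193 K.
Without lapse-rate: g' = 0.3948, ΔT' = 3.7/(1−0.3948) = 6.1137 K.
Change = 6.1137 − 4.1193 = 1.99 K.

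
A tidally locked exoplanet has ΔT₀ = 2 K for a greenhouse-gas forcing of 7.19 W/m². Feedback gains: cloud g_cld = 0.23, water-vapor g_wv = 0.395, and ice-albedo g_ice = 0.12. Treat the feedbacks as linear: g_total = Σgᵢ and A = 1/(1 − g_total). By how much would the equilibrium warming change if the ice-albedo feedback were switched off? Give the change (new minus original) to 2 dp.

-2.51 K

Original: g = 0.745, ΔT = 2/(1−0.745) = 7.8431 K.
Without ice-albedo: g' = 0.625, ΔT' = 2/(1−0.625) = 5.3333 K.
Change = 5.3333 − 7.8431 = -2.51 K.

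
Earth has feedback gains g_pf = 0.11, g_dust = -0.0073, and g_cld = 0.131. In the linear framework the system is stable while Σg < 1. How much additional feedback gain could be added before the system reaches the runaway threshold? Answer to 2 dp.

0.77

Current total gain = 0.11 − 0.0073 + 0.131 = 0.2337.
Margin to runaway = 1 − 0.2337 = 0.77.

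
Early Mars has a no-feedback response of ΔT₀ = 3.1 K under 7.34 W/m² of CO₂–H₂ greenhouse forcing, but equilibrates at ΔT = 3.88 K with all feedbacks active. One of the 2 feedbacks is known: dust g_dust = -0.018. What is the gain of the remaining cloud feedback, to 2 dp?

0.22

Amplification A = ΔT/ΔT₀ = 3.88/3.1 = 1.252.
Total gain g = 1 − 1/A = 1 − 1/1.252 = 0.2013.
The known gain is -0.018.
g_cld = 0.2013 + 0.018 = 0.22.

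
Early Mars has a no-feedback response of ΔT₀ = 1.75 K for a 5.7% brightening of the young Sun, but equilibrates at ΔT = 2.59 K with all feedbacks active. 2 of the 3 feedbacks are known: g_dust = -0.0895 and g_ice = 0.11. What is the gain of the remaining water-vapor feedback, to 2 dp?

Amplification A = ΔT/ΔT₀ = 2.59/1.75 = 1.48.
Total gain g = 1 − 1/A = 1 − 1/1.48 = 0.3243.
Known gains sum to -0.0895 + 0.11 = 0.0205.
g_wv = 0.3243 − 0.0205 = 0.30.

0.30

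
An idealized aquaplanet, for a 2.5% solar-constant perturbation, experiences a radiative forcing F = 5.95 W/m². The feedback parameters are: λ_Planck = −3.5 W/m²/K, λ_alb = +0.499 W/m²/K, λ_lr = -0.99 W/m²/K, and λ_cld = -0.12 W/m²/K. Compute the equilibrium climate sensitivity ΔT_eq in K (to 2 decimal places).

Net feedback parameter λ = (−3.5) + (+0.499) + (-0.99) + (-0.12) = -4.111 W/m²/K.
ΔT = −F/λ = −5.95/(-4.111) = 1.45 K.

1.45 K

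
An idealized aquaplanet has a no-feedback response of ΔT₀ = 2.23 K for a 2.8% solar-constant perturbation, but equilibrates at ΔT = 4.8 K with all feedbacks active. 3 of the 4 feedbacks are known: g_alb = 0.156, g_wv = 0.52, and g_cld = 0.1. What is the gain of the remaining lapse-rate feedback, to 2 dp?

-0.24

Amplification A = ΔT/ΔT₀ = 4.8/2.23 = 2.152.
Total gain g = 1 − 1/A = 1 − 1/2.152 = 0.5353.
Known gains sum to 0.156 + 0.52 + 0.1 = 0.776.
g_lr = 0.5353 − 0.776 = -0.24.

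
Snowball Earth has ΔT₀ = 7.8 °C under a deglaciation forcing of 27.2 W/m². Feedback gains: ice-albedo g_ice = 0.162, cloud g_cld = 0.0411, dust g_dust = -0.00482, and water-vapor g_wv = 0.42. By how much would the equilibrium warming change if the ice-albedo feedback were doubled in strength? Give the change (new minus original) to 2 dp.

Original: g = 0.61828, ΔT = 7.8/(1−0.61828) = 20.4338 °C.
With doubled ice-albedo: g' = 0.78028, ΔT' = 7.8/(1−0.78028) = 35.4997 °C.
Change = 35.4997 − 20.4338 = 15.07 °C.

15.07 °C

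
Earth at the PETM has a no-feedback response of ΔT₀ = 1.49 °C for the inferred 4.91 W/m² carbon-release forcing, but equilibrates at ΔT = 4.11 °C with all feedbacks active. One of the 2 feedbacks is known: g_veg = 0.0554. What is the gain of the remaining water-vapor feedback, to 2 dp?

0.58

Amplification A = ΔT/ΔT₀ = 4.11/1.49 = 2.758.
Total gain g = 1 − 1/A = 1 − 1/2.758 = 0.6374.
The known gain is 0.0554.
g_wv = 0.6374 − 0.0554 = 0.58.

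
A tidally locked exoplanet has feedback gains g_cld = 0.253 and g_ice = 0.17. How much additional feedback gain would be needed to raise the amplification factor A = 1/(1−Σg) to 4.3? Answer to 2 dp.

0.34

Current total gain = 0.423.
Target gain for A = 4.3: g* = 1 − 1/4.3 = 0.7674.
Additional gain needed = 0.7674 − 0.423 = 0.34.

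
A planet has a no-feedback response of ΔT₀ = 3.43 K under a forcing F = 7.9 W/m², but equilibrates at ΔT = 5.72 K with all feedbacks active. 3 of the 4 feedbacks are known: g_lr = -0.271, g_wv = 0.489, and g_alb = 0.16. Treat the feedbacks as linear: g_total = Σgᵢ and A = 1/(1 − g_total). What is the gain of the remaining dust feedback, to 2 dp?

0.02

Amplification A = ΔT/ΔT₀ = 5.72/3.43 = 1.668.
Total gain g = 1 − 1/A = 1 − 1/1.668 = 0.4005.
Known gains sum to -0.271 + 0.489 + 0.16 = 0.378.
g_dust = 0.4005 − 0.378 = 0.02.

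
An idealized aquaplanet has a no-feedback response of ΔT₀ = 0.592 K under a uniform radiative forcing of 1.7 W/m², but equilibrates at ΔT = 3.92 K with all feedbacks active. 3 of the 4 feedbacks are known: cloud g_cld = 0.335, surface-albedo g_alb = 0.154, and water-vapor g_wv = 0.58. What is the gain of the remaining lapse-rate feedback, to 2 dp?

Amplification A = ΔT/ΔT₀ = 3.92/0.592 = 6.622.
Total gain g = 1 − 1/A = 1 − 1/6.622 = 0.849.
Known gains sum to 0.335 + 0.154 + 0.58 = 1.069.
g_lr = 0.849 − 1.069 = -0.22.

-0.22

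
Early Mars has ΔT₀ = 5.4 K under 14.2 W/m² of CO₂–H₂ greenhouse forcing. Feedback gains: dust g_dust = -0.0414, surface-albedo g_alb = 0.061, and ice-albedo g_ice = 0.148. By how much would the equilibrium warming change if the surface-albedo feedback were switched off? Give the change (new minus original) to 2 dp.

Original: g = 0.1676, ΔT = 5.4/(1−0.1676) = 6.4873 K.
Without surface-albedo: g' = 0.1066, ΔT' = 5.4/(1−0.1066) = 6.0443 K.
Change = 6.0443 − 6.4873 = -0.44 K.

-0.44 K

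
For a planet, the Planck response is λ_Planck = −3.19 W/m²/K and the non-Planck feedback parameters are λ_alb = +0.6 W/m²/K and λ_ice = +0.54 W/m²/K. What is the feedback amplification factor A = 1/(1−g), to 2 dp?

1.56

Convert to gains: g_alb = 0.6/3.19 = 0.1881; g_ice = 0.54/3.19 = 0.1693.
Total gain g = 0.3574.
A = 1/(1 − 0.3574) = 1.56.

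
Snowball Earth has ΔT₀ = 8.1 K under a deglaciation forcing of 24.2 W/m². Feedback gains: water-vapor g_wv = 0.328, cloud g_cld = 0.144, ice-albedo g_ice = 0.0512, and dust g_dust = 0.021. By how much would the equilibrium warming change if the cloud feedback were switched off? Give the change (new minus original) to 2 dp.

-4.27 K

Original: g = 0.5442, ΔT = 8.1/(1−0.5442) = 17.7710 K.
Without cloud: g' = 0.4002, ΔT' = 8.1/(1−0.4002) = 13.5045 K.
Change = 13.5045 − 17.7710 = -4.27 K.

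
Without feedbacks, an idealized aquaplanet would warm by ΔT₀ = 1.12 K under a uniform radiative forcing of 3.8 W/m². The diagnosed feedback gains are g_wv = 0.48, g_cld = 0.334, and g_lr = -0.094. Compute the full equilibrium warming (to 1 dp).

Total gain g = 0.48 + 0.334 − 0.094 = 0.72.
Amplification A = 1/(1 − 0.72) = 3.571.
ΔT = 1.12 × 3.571 = 4.0 K.

4.0 K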